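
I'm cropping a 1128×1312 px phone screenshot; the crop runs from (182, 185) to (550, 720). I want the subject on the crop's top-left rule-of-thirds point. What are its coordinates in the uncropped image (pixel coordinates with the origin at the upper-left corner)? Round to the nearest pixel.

Crop width = 550 − 182 = 368 px; one third is 122.67 px.
Crop height = 720 − 185 = 535 px; one third is 178.33 px.
The top-left point is one-third across and one-third down within the crop:
x = 182 + 1 × 122.67 ≈ 305; y = 185 + 1 × 178.33 ≈ 363.

(305, 363)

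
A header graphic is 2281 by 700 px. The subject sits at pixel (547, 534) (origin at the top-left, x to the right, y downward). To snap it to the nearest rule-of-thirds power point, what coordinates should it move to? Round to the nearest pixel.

x = 760 px, y = 467 px

Third lines: x ∈ {760, 1521}, y ∈ {233, 467}.
547 is closer to x = 760; 534 is closer to y = 467.
So the nearest intersection is the lower-left power point.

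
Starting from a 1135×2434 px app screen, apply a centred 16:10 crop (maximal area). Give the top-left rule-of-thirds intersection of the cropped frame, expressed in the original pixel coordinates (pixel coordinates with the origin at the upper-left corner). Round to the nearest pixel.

(378, 1099)

1135/2434 < 16/10, so the 16:10 crop keeps the full width 1135 and trims height to 1135 × 10/16 = 709.38 px.
Top offset = (2434 − 709.38)/2 = 862.31 px; left offset = 0.
Top-left is one-third across and one-third down within the crop:
x = 0.00 + 1 × 1135.00/3 ≈ 378; y = 862.31 + 1 × 709.38/3 ≈ 1099.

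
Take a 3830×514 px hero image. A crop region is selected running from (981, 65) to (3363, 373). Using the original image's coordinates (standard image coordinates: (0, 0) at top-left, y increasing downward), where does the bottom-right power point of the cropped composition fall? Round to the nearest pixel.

Crop width = 3363 − 981 = 2382 px; one third is 794.00 px.
Crop height = 373 − 65 = 308 px; one third is 102.67 px.
The bottom-right point is two-thirds across and two-thirds down within the crop:
x = 981 + 2 × 794.00 ≈ 2569; y = 65 + 2 × 102.67 ≈ 270.

(2569, 270)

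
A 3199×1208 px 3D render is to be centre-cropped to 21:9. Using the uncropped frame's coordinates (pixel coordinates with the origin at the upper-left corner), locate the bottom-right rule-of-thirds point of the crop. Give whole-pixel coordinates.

x = 2069 px, y = 805 px

3199/1208 > 21/9, so the 21:9 crop keeps the full height 1208 and trims width to 1208 × 21/9 = 2818.67 px.
Left offset = (3199 − 2818.67)/2 = 190.17 px; top offset = 0.
Bottom-right is two-thirds across and two-thirds down within the crop:
x = 190.17 + 2 × 2818.67/3 ≈ 2069; y = 0.00 + 2 × 1208.00/3 ≈ 805.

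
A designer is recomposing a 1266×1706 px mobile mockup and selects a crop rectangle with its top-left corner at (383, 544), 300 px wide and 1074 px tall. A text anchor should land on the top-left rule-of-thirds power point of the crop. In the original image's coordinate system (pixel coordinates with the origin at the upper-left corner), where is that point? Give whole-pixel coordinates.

x = 483 px, y = 902 px

One third of the crop width 300 is 100.00 px.
One third of the crop height 1074 is 358.00 px.
The top-left point is one-third across and one-third down within the crop:
x = 383 + 1 × 100.00 ≈ 483; y = 544 + 1 × 358.00 ≈ 902.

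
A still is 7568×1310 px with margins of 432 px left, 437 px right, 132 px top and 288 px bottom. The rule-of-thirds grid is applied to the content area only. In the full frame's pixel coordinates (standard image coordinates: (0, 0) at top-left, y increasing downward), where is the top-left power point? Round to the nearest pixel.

Content width = 7568 − 432 − 437 = 6699 px; content height = 1310 − 132 − 288 = 890 px.
Top-left is one-third across and one-third down within the content area.
x = 432 + 1 × 6699/3 = 432 + 2233.00 ≈ 2665
y = 132 + 1 × 890/3 = 132 + 296.67 ≈ 429

(2665, 429)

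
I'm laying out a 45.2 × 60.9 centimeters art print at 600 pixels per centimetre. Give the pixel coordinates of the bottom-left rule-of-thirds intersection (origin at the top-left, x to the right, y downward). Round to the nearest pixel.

x = 9040 px, y = 24360 px

In pixels the canvas is 45.2 × 600 = 27120 wide and 60.9 × 600 = 36540 tall.
The bottom-left point is one-third across and two-thirds down:
x = 1 × 27120/3 ≈ 9040; y = 2 × 36540/3 ≈ 24360.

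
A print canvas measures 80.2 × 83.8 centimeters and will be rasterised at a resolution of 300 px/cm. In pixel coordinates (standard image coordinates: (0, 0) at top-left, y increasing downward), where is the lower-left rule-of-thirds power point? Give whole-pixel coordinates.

In pixels the canvas is 80.2 × 300 = 24060 wide and 83.8 × 300 = 25140 tall.
The lower-left point is one-third across and two-thirds down:
x = 1 × 24060/3 ≈ 8020; y = 2 × 25140/3 ≈ 16760.

(8020, 16760)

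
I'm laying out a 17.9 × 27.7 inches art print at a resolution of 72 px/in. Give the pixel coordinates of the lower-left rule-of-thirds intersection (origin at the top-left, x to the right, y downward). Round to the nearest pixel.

In pixels the canvas is 17.9 × 72 = 1288.8 wide and 27.7 × 72 = 1994.4 tall.
The lower-left point is one-third across and two-thirds down:
x = 1 × 1288.8/3 ≈ 430; y = 2 × 1994.4/3 ≈ 1330.

x = 430 px, y = 1330 px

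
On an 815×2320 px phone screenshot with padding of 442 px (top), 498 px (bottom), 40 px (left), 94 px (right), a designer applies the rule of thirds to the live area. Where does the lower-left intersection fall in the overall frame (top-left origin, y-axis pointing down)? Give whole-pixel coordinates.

Content width = 815 − 40 − 94 = 681 px; content height = 2320 − 442 − 498 = 1380 px.
Lower-left is one-third across and two-thirds down within the live area.
x = 40 + 1 × 681/3 = 40 + 227.00 ≈ 267
y = 442 + 2 × 1380/3 = 442 + 920.00 ≈ 1362

x = 267 px, y = 1362 px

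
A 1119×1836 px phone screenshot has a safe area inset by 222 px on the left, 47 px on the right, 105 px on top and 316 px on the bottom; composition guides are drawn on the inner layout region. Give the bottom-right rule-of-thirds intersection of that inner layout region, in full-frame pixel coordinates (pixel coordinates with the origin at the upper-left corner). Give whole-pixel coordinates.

x = 789 px, y = 1048 px

Content width = 1119 − 222 − 47 = 850 px; content height = 1836 − 105 − 316 = 1415 px.
Bottom-right is two-thirds across and two-thirds down within the inner layout region.
x = 222 + 2 × 850/3 = 222 + 566.67 ≈ 789
y = 105 + 2 × 1415/3 = 105 + 943.33 ≈ 1048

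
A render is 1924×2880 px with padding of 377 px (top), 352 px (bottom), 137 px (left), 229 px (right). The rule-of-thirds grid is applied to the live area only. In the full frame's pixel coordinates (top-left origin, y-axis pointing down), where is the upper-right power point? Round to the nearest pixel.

x = 1176 px, y = 1094 px

Content width = 1924 − 137 − 229 = 1558 px; content height = 2880 − 377 − 352 = 2151 px.
Upper-right is two-thirds across and one-third down within the live area.
x = 137 + 2 × 1558/3 = 137 + 1038.67 ≈ 1176
y = 377 + 1 × 2151/3 = 377 + 717.00 ≈ 1094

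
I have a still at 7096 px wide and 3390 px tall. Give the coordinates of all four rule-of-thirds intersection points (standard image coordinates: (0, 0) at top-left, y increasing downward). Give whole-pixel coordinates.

One third of 7096 is 2365.33; one third of 3390 is 1130.
Vertical third lines at x = 2365 and x = 4731; horizontal third lines at y = 1130 and y = 2260.

(2365, 1130), (4731, 1130), (2365, 2260), (4731, 2260)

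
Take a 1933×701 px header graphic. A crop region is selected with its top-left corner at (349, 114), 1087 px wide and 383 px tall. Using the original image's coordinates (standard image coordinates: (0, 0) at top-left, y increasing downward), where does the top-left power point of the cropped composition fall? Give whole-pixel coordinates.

x = 711 px, y = 242 px

One third of the crop width 1087 is 362.33 px.
One third of the crop height 383 is 127.67 px.
The top-left point is one-third across and one-third down within the crop:
x = 349 + 1 × 362.33 ≈ 711; y = 114 + 1 × 127.67 ≈ 242.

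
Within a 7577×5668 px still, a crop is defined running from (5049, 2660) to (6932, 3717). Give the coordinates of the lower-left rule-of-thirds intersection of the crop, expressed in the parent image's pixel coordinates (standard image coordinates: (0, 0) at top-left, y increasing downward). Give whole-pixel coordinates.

x = 5677 px, y = 3365 px

Crop width = 6932 − 5049 = 1883 px; one third is 627.67 px.
Crop height = 3717 − 2660 = 1057 px; one third is 352.33 px.
The lower-left point is one-third across and two-thirds down within the crop:
x = 5049 + 1 × 627.67 ≈ 5677; y = 2660 + 2 × 352.33 ≈ 3365.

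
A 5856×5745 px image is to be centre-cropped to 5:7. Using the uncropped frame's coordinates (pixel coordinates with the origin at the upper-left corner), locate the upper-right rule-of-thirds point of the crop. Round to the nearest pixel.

(3612, 1915)

5856/5745 > 5/7, so the 5:7 crop keeps the full height 5745 and trims width to 5745 × 5/7 = 4103.57 px.
Left offset = (5856 − 4103.57)/2 = 876.21 px; top offset = 0.
Upper-right is two-thirds across and one-third down within the crop:
x = 876.21 + 2 × 4103.57/3 ≈ 3612; y = 0.00 + 1 × 5745.00/3 ≈ 1915.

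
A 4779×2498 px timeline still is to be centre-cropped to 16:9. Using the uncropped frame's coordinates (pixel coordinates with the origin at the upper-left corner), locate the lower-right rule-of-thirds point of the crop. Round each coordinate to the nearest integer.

(3130, 1665)

4779/2498 > 16/9, so the 16:9 crop keeps the full height 2498 and trims width to 2498 × 16/9 = 4440.89 px.
Left offset = (4779 − 4440.89)/2 = 169.06 px; top offset = 0.
Lower-right is two-thirds across and two-thirds down within the crop:
x = 169.06 + 2 × 4440.89/3 ≈ 3130; y = 0.00 + 2 × 2498.00/3 ≈ 1665.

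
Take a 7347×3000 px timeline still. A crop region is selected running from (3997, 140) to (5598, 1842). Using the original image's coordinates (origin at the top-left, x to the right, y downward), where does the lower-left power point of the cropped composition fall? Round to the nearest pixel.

x = 4531 px, y = 1275 px

Crop width = 5598 − 3997 = 1601 px; one third is 533.67 px.
Crop height = 1842 − 140 = 1702 px; one third is 567.33 px.
The lower-left point is one-third across and two-thirds down within the crop:
x = 3997 + 1 × 533.67 ≈ 4531; y = 140 + 2 × 567.33 ≈ 1275.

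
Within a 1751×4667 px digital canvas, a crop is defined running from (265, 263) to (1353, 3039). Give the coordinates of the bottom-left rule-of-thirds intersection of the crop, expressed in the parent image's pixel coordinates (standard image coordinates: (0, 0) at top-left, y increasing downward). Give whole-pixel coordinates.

Crop width = 1353 − 265 = 1088 px; one third is 362.67 px.
Crop height = 3039 − 263 = 2776 px; one third is 925.33 px.
The bottom-left point is one-third across and two-thirds down within the crop:
x = 265 + 1 × 362.67 ≈ 628; y = 263 + 2 × 925.33 ≈ 2114.

x = 628 px, y = 2114 px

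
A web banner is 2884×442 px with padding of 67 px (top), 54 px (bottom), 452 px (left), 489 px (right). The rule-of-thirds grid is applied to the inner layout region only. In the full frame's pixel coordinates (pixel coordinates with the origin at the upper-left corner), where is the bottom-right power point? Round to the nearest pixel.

Content width = 2884 − 452 − 489 = 1943 px; content height = 442 − 67 − 54 = 321 px.
Bottom-right is two-thirds across and two-thirds down within the inner layout region.
x = 452 + 2 × 1943/3 = 452 + 1295.33 ≈ 1747
y = 67 + 2 × 321/3 = 67 + 214.00 ≈ 281

(1747, 281)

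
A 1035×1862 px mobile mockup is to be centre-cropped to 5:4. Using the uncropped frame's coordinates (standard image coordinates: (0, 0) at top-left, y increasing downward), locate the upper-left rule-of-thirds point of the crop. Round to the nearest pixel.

1035/1862 < 5/4, so the 5:4 crop keeps the full width 1035 and trims height to 1035 × 4/5 = 828.00 px.
Top offset = (1862 − 828.00)/2 = 517.00 px; left offset = 0.
Upper-left is one-third across and one-third down within the crop:
x = 0.00 + 1 × 1035.00/3 ≈ 345; y = 517.00 + 1 × 828.00/3 ≈ 793.

x = 345 px, y = 793 px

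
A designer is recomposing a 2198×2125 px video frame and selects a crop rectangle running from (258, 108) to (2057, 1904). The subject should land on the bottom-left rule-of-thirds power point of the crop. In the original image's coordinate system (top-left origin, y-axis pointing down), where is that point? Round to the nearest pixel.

Crop width = 2057 − 258 = 1799 px; one third is 599.67 px.
Crop height = 1904 − 108 = 1796 px; one third is 598.67 px.
The bottom-left point is one-third across and two-thirds down within the crop:
x = 258 + 1 × 599.67 ≈ 858; y = 108 + 2 × 598.67 ≈ 1305.

(858, 1305)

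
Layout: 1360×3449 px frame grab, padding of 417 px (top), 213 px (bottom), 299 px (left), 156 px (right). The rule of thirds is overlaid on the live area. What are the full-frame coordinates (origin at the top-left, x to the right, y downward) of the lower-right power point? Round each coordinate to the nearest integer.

x = 902 px, y = 2296 px

Content width = 1360 − 299 − 156 = 905 px; content height = 3449 − 417 − 213 = 2819 px.
Lower-right is two-thirds across and two-thirds down within the live area.
x = 299 + 2 × 905/3 = 299 + 603.33 ≈ 902
y = 417 + 2 × 2819/3 = 417 + 1879.33 ≈ 2296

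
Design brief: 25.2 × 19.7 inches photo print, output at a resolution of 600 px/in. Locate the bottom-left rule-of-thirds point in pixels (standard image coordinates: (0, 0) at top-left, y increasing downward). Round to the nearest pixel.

x = 5040 px, y = 7880 px

In pixels the canvas is 25.2 × 600 = 15120 wide and 19.7 × 600 = 11820 tall.
The bottom-left point is one-third across and two-thirds down:
x = 1 × 15120/3 ≈ 5040; y = 2 × 11820/3 ≈ 7880.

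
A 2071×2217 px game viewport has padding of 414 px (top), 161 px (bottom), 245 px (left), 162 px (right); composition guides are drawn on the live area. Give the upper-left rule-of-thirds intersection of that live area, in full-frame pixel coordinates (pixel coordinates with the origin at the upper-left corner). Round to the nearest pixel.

x = 800 px, y = 961 px

Content width = 2071 − 245 − 162 = 1664 px; content height = 2217 − 414 − 161 = 1642 px.
Upper-left is one-third across and one-third down within the live area.
x = 245 + 1 × 1664/3 = 245 + 554.67 ≈ 800
y = 414 + 1 × 1642/3 = 414 + 547.33 ≈ 961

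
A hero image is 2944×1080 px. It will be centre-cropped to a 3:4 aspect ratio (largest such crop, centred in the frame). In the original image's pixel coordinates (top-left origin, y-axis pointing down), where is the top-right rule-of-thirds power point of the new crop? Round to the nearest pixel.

(1607, 360)

2944/1080 > 3/4, so the 3:4 crop keeps the full height 1080 and trims width to 1080 × 3/4 = 810.00 px.
Left offset = (2944 − 810.00)/2 = 1067.00 px; top offset = 0.
Top-right is two-thirds across and one-third down within the crop:
x = 1067.00 + 2 × 810.00/3 ≈ 1607; y = 0.00 + 1 × 1080.00/3 ≈ 360.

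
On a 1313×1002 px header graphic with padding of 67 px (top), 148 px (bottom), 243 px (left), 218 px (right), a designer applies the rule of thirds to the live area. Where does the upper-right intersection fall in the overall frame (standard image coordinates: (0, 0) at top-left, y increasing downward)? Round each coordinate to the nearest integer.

x = 811 px, y = 329 px

Content width = 1313 − 243 − 218 = 852 px; content height = 1002 − 67 − 148 = 787 px.
Upper-right is two-thirds across and one-third down within the live area.
x = 243 + 2 × 852/3 = 243 + 568.00 ≈ 811
y = 67 + 1 × 787/3 = 67 + 262.33 ≈ 329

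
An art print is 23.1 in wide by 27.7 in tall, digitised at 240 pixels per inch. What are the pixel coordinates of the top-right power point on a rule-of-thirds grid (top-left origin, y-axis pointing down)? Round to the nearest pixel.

(3696, 2216)

In pixels the canvas is 23.1 × 240 = 5544 wide and 27.7 × 240 = 6648 tall.
The top-right point is two-thirds across and one-third down:
x = 2 × 5544/3 ≈ 3696; y = 1 × 6648/3 ≈ 2216.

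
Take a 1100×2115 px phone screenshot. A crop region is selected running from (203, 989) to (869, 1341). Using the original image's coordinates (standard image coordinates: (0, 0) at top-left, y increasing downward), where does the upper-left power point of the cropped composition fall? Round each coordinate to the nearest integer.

(425, 1106)

Crop width = 869 − 203 = 666 px; one third is 222.00 px.
Crop height = 1341 − 989 = 352 px; one third is 117.33 px.
The upper-left point is one-third across and one-third down within the crop:
x = 203 + 1 × 222.00 ≈ 425; y = 989 + 1 × 117.33 ≈ 1106.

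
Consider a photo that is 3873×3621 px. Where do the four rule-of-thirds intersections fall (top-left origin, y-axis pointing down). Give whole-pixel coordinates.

One third of 3873 is 1291; one third of 3621 is 1207.
Vertical third lines at x = 1291 and x = 2582; horizontal third lines at y = 1207 and y = 2414.

(1291, 1207), (2582, 1207), (1291, 2414), (2582, 2414)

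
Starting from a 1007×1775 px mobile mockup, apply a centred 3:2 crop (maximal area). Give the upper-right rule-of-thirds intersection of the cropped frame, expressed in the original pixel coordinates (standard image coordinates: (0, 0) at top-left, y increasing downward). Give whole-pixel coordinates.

1007/1775 < 3/2, so the 3:2 crop keeps the full width 1007 and trims height to 1007 × 2/3 = 671.33 px.
Top offset = (1775 − 671.33)/2 = 551.83 px; left offset = 0.
Upper-right is two-thirds across and one-third down within the crop:
x = 0.00 + 2 × 1007.00/3 ≈ 671; y = 551.83 + 1 × 671.33/3 ≈ 776.

(671, 776)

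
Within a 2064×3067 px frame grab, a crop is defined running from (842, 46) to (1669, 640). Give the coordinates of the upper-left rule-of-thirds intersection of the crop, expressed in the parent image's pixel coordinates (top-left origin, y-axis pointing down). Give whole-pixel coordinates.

x = 1118 px, y = 244 px

Crop width = 1669 − 842 = 827 px; one third is 275.67 px.
Crop height = 640 − 46 = 594 px; one third is 198.00 px.
The upper-left point is one-third across and one-third down within the crop:
x = 842 + 1 × 275.67 ≈ 1118; y = 46 + 1 × 198.00 ≈ 244.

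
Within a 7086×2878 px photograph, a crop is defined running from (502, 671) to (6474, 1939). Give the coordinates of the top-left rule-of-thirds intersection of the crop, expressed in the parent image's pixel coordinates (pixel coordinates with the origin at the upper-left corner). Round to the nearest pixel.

x = 2493 px, y = 1094 px

Crop width = 6474 − 502 = 5972 px; one third is 1990.67 px.
Crop height = 1939 − 671 = 1268 px; one third is 422.67 px.
The top-left point is one-third across and one-third down within the crop:
x = 502 + 1 × 1990.67 ≈ 2493; y = 671 + 1 × 422.67 ≈ 1094.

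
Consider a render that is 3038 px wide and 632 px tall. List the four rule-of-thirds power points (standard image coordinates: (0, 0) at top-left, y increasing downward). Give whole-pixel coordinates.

One third of 3038 is 1012.67; one third of 632 is 210.67.
Vertical third lines at x = 1013 and x = 2025; horizontal third lines at y = 211 and y = 421.

(1013, 211), (2025, 211), (1013, 421), (2025, 421)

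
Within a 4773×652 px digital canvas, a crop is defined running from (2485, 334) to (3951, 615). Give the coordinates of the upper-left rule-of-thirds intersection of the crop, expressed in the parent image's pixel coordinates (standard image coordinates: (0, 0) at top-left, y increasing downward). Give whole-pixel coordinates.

(2974, 428)

Crop width = 3951 − 2485 = 1466 px; one third is 488.67 px.
Crop height = 615 − 334 = 281 px; one third is 93.67 px.
The upper-left point is one-third across and one-third down within the crop:
x = 2485 + 1 × 488.67 ≈ 2974; y = 334 + 1 × 93.67 ≈ 428.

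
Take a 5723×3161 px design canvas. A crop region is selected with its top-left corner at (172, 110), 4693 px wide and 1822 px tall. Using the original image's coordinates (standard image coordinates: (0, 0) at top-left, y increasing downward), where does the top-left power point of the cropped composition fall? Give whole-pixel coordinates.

One third of the crop width 4693 is 1564.33 px.
One third of the crop height 1822 is 607.33 px.
The top-left point is one-third across and one-third down within the crop:
x = 172 + 1 × 1564.33 ≈ 1736; y = 110 + 1 × 607.33 ≈ 717.

x = 1736 px, y = 717 px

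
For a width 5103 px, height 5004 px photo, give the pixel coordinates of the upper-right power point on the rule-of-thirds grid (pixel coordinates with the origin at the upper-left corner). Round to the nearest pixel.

The upper-right point sits two-thirds of the way across and one-third of the way down.
x = 2 × 5103/3 ≈ 3402; y = 1 × 5004/3 ≈ 1668.

x = 3402 px, y = 1668 px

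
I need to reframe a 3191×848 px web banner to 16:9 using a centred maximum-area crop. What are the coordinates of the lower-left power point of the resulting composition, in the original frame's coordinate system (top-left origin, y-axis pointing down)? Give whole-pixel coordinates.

3191/848 > 16/9, so the 16:9 crop keeps the full height 848 and trims width to 848 × 16/9 = 1507.56 px.
Left offset = (3191 − 1507.56)/2 = 841.72 px; top offset = 0.
Lower-left is one-third across and two-thirds down within the crop:
x = 841.72 + 1 × 1507.56/3 ≈ 1344; y = 0.00 + 2 × 848.00/3 ≈ 565.

(1344, 565)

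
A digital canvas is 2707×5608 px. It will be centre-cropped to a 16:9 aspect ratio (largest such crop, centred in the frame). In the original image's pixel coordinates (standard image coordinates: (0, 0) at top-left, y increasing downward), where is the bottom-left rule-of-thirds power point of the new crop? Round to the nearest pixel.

2707/5608 < 16/9, so the 16:9 crop keeps the full width 2707 and trims height to 2707 × 9/16 = 1522.69 px.
Top offset = (5608 − 1522.69)/2 = 2042.66 px; left offset = 0.
Bottom-left is one-third across and two-thirds down within the crop:
x = 0.00 + 1 × 2707.00/3 ≈ 902; y = 2042.66 + 2 × 1522.69/3 ≈ 3058.

x = 902 px, y = 3058 px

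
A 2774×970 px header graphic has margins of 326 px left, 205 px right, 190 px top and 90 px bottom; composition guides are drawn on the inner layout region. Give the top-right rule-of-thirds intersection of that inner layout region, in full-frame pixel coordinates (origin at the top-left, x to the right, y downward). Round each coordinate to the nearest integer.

Content width = 2774 − 326 − 205 = 2243 px; content height = 970 − 190 − 90 = 690 px.
Top-right is two-thirds across and one-third down within the inner layout region.
x = 326 + 2 × 2243/3 = 326 + 1495.33 ≈ 1821
y = 190 + 1 × 690/3 = 190 + 230.00 ≈ 420

x = 1821 px, y = 420 px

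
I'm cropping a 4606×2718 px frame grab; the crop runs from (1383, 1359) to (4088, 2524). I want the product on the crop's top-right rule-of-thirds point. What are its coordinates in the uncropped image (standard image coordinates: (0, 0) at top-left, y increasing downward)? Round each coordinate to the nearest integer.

Crop width = 4088 − 1383 = 2705 px; one third is 901.67 px.
Crop height = 2524 − 1359 = 1165 px; one third is 388.33 px.
The top-right point is two-thirds across and one-third down within the crop:
x = 1383 + 2 × 901.67 ≈ 3186; y = 1359 + 1 × 388.33 ≈ 1747.

(3186, 1747)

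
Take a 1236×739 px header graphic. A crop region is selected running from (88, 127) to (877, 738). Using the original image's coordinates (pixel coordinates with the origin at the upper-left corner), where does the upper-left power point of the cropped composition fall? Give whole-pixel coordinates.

Crop width = 877 − 88 = 789 px; one third is 263.00 px.
Crop height = 738 − 127 = 611 px; one third is 203.67 px.
The upper-left point is one-third across and one-third down within the crop:
x = 88 + 1 × 263.00 ≈ 351; y = 127 + 1 × 203.67 ≈ 331.

x = 351 px, y = 331 px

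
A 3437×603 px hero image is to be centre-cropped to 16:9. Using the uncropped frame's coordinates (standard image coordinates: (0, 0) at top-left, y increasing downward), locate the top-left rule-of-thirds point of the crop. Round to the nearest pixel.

3437/603 > 16/9, so the 16:9 crop keeps the full height 603 and trims width to 603 × 16/9 = 1072.00 px.
Left offset = (3437 − 1072.00)/2 = 1182.50 px; top offset = 0.
Top-left is one-third across and one-third down within the crop:
x = 1182.50 + 1 × 1072.00/3 ≈ 1540; y = 0.00 + 1 × 603.00/3 ≈ 201.

(1540, 201)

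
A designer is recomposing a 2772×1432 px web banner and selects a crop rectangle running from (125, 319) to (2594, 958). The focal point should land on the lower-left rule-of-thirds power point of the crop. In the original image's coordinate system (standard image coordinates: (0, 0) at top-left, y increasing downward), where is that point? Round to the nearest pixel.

(948, 745)

Crop width = 2594 − 125 = 2469 px; one third is 823.00 px.
Crop height = 958 − 319 = 639 px; one third is 213.00 px.
The lower-left point is one-third across and two-thirds down within the crop:
x = 125 + 1 × 823.00 ≈ 948; y = 319 + 2 × 213.00 ≈ 745.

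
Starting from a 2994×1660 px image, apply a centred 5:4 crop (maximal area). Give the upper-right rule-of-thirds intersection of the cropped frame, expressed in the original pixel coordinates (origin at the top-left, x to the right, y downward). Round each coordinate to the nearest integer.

x = 1843 px, y = 553 px

2994/1660 > 5/4, so the 5:4 crop keeps the full height 1660 and trims width to 1660 × 5/4 = 2075.00 px.
Left offset = (2994 − 2075.00)/2 = 459.50 px; top offset = 0.
Upper-right is two-thirds across and one-third down within the crop:
x = 459.50 + 2 × 2075.00/3 ≈ 1843; y = 0.00 + 1 × 1660.00/3 ≈ 553.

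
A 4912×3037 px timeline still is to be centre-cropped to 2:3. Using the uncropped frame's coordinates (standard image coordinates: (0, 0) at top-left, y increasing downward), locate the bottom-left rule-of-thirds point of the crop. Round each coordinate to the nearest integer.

x = 2119 px, y = 2025 px

4912/3037 > 2/3, so the 2:3 crop keeps the full height 3037 and trims width to 3037 × 2/3 = 2024.67 px.
Left offset = (4912 − 2024.67)/2 = 1443.67 px; top offset = 0.
Bottom-left is one-third across and two-thirds down within the crop:
x = 1443.67 + 1 × 2024.67/3 ≈ 2119; y = 0.00 + 2 × 3037.00/3 ≈ 2025.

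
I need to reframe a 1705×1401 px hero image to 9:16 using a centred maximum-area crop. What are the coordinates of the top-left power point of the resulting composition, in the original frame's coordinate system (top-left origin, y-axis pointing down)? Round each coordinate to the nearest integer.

(721, 467)

1705/1401 > 9/16, so the 9:16 crop keeps the full height 1401 and trims width to 1401 × 9/16 = 788.06 px.
Left offset = (1705 − 788.06)/2 = 458.47 px; top offset = 0.
Top-left is one-third across and one-third down within the crop:
x = 458.47 + 1 × 788.06/3 ≈ 721; y = 0.00 + 1 × 1401.00/3 ≈ 467.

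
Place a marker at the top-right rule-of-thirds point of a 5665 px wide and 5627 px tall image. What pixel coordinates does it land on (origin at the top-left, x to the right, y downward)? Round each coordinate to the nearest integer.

x = 3777 px, y = 1876 px

The top-right point sits two-thirds of the way across and one-third of the way down.
x = 2 × 5665/3 ≈ 3777; y = 1 × 5627/3 ≈ 1876.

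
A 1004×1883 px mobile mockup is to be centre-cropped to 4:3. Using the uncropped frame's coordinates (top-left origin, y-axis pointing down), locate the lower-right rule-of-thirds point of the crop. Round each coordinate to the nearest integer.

1004/1883 < 4/3, so the 4:3 crop keeps the full width 1004 and trims height to 1004 × 3/4 = 753.00 px.
Top offset = (1883 − 753.00)/2 = 565.00 px; left offset = 0.
Lower-right is two-thirds across and two-thirds down within the crop:
x = 0.00 + 2 × 1004.00/3 ≈ 669; y = 565.00 + 2 × 753.00/3 ≈ 1067.

x = 669 px, y = 1067 px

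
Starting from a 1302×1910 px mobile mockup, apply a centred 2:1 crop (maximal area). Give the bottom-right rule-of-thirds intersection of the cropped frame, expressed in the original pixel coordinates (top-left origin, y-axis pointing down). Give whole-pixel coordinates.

1302/1910 < 2/1, so the 2:1 crop keeps the full width 1302 and trims height to 1302 × 1/2 = 651.00 px.
Top offset = (1910 − 651.00)/2 = 629.50 px; left offset = 0.
Bottom-right is two-thirds across and two-thirds down within the crop:
x = 0.00 + 2 × 1302.00/3 ≈ 868; y = 629.50 + 2 × 651.00/3 ≈ 1064.

x = 868 px, y = 1064 px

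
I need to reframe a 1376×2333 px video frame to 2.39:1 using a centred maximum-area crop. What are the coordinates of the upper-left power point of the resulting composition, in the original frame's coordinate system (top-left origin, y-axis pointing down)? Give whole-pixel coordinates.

1376/2333 < 2.39/1, so the 2.39:1 crop keeps the full width 1376 and trims height to 1376 × 1/2.39 = 575.73 px.
Top offset = (2333 − 575.73)/2 = 878.63 px; left offset = 0.
Upper-left is one-third across and one-third down within the crop:
x = 0.00 + 1 × 1376.00/3 ≈ 459; y = 878.63 + 1 × 575.73/3 ≈ 1071.

x = 459 px, y = 1071 px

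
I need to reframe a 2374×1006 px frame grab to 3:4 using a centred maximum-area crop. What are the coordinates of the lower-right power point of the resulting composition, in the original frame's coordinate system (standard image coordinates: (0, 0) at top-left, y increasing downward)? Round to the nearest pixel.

(1313, 671)

2374/1006 > 3/4, so the 3:4 crop keeps the full height 1006 and trims width to 1006 × 3/4 = 754.50 px.
Left offset = (2374 − 754.50)/2 = 809.75 px; top offset = 0.
Lower-right is two-thirds across and two-thirds down within the crop:
x = 809.75 + 2 × 754.50/3 ≈ 1313; y = 0.00 + 2 × 1006.00/3 ≈ 671.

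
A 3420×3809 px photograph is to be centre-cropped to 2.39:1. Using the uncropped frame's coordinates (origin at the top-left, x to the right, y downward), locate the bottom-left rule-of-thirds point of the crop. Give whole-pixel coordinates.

3420/3809 < 2.39/1, so the 2.39:1 crop keeps the full width 3420 and trims height to 3420 × 1/2.39 = 1430.96 px.
Top offset = (3809 − 1430.96)/2 = 1189.02 px; left offset = 0.
Bottom-left is one-third across and two-thirds down within the crop:
x = 0.00 + 1 × 3420.00/3 ≈ 1140; y = 1189.02 + 2 × 1430.96/3 ≈ 2143.

(1140, 2143)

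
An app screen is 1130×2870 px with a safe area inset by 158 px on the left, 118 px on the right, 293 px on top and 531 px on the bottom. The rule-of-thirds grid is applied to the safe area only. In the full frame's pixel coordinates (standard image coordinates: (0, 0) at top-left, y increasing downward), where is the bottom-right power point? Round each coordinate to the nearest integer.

Content width = 1130 − 158 − 118 = 854 px; content height = 2870 − 293 − 531 = 2046 px.
Bottom-right is two-thirds across and two-thirds down within the safe area.
x = 158 + 2 × 854/3 = 158 + 569.33 ≈ 727
y = 293 + 2 × 2046/3 = 293 + 1364.00 ≈ 1657

(727, 1657)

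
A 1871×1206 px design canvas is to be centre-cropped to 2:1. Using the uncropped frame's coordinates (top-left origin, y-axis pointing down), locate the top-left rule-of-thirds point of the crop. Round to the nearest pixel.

(624, 447)

1871/1206 < 2/1, so the 2:1 crop keeps the full width 1871 and trims height to 1871 × 1/2 = 935.50 px.
Top offset = (1206 − 935.50)/2 = 135.25 px; left offset = 0.
Top-left is one-third across and one-third down within the crop:
x = 0.00 + 1 × 1871.00/3 ≈ 624; y = 135.25 + 1 × 935.50/3 ≈ 447.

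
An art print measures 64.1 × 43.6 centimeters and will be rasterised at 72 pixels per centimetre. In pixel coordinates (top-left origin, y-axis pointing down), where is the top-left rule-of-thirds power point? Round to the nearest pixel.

In pixels the canvas is 64.1 × 72 = 4615.2 wide and 43.6 × 72 = 3139.2 tall.
The top-left point is one-third across and one-third down:
x = 1 × 4615.2/3 ≈ 1538; y = 1 × 3139.2/3 ≈ 1046.

x = 1538 px, y = 1046 px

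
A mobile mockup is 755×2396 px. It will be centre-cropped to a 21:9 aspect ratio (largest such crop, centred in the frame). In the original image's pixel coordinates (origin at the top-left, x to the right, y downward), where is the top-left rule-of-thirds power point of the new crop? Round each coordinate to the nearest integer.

755/2396 < 21/9, so the 21:9 crop keeps the full width 755 and trims height to 755 × 9/21 = 323.57 px.
Top offset = (2396 − 323.57)/2 = 1036.21 px; left offset = 0.
Top-left is one-third across and one-third down within the crop:
x = 0.00 + 1 × 755.00/3 ≈ 252; y = 1036.21 + 1 × 323.57/3 ≈ 1144.

(252, 1144)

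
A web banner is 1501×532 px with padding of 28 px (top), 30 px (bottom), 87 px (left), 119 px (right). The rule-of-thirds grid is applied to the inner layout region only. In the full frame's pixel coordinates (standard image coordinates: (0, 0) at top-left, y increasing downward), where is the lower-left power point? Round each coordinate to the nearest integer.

Content width = 1501 − 87 − 119 = 1295 px; content height = 532 − 28 − 30 = 474 px.
Lower-left is one-third across and two-thirds down within the inner layout region.
x = 87 + 1 × 1295/3 = 87 + 431.67 ≈ 519
y = 28 + 2 × 474/3 = 28 + 316.00 ≈ 344

x = 519 px, y = 344 px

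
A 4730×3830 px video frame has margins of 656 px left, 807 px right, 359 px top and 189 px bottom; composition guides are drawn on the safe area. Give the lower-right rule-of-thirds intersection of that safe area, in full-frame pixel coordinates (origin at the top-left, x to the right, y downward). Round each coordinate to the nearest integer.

Content width = 4730 − 656 − 807 = 3267 px; content height = 3830 − 359 − 189 = 3282 px.
Lower-right is two-thirds across and two-thirds down within the safe area.
x = 656 + 2 × 3267/3 = 656 + 2178.00 ≈ 2834
y = 359 + 2 × 3282/3 = 359 + 2188.00 ≈ 2547

x = 2834 px, y = 2547 px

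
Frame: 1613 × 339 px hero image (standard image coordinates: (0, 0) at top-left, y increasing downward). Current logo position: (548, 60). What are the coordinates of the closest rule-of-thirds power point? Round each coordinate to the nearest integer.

(538, 113)

Third lines: x ∈ {538, 1075}, y ∈ {113, 226}.
548 is closer to x = 538; 60 is closer to y = 113.
So the nearest intersection is the upper-left power point.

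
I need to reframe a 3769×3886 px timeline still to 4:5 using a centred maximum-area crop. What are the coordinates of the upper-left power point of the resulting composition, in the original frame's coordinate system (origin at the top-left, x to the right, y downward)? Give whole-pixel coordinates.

x = 1366 px, y = 1295 px

3769/3886 > 4/5, so the 4:5 crop keeps the full height 3886 and trims width to 3886 × 4/5 = 3108.80 px.
Left offset = (3769 − 3108.80)/2 = 330.10 px; top offset = 0.
Upper-left is one-third across and one-third down within the crop:
x = 330.10 + 1 × 3108.80/3 ≈ 1366; y = 0.00 + 1 × 3886.00/3 ≈ 1295.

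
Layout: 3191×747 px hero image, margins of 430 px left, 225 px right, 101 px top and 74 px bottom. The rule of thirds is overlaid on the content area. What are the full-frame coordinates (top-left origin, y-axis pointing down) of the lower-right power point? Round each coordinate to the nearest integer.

Content width = 3191 − 430 − 225 = 2536 px; content height = 747 − 101 − 74 = 572 px.
Lower-right is two-thirds across and two-thirds down within the content area.
x = 430 + 2 × 2536/3 = 430 + 1690.67 ≈ 2121
y = 101 + 2 × 572/3 = 101 + 381.33 ≈ 482

x = 2121 px, y = 482 px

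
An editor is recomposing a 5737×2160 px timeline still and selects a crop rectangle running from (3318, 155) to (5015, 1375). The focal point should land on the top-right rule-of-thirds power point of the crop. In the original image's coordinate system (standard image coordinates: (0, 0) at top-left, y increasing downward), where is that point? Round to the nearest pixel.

Crop width = 5015 − 3318 = 1697 px; one third is 565.67 px.
Crop height = 1375 − 155 = 1220 px; one third is 406.67 px.
The top-right point is two-thirds across and one-third down within the crop:
x = 3318 + 2 × 565.67 ≈ 4449; y = 155 + 1 × 406.67 ≈ 562.

(4449, 562)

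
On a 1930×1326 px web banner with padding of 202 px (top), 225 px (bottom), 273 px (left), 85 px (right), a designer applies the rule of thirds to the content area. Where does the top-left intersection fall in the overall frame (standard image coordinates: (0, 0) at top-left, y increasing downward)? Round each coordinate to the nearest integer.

Content width = 1930 − 273 − 85 = 1572 px; content height = 1326 − 202 − 225 = 899 px.
Top-left is one-third across and one-third down within the content area.
x = 273 + 1 × 1572/3 = 273 + 524.00 ≈ 797
y = 202 + 1 × 899/3 = 202 + 299.67 ≈ 502

(797, 502)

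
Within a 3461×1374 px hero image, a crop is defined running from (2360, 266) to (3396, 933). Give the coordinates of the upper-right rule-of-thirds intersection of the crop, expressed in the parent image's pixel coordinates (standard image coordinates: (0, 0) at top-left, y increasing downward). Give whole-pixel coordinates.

(3051, 488)

Crop width = 3396 − 2360 = 1036 px; one third is 345.33 px.
Crop height = 933 − 266 = 667 px; one third is 222.33 px.
The upper-right point is two-thirds across and one-third down within the crop:
x = 2360 + 2 × 345.33 ≈ 3051; y = 266 + 1 × 222.33 ≈ 488.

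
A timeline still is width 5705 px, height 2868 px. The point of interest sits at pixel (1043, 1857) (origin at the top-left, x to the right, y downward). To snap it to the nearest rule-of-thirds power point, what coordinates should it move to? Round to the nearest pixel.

(1902, 1912)

Third lines: x ∈ {1902, 3803}, y ∈ {956, 1912}.
1043 is closer to x = 1902; 1857 is closer to y = 1912.
So the nearest intersection is the lower-left power point.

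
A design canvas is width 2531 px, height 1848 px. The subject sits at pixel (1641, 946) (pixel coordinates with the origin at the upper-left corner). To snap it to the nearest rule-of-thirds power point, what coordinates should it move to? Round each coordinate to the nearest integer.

Third lines: x ∈ {844, 1687}, y ∈ {616, 1232}.
1641 is closer to x = 1687; 946 is closer to y = 1232.
So the nearest intersection is the lower-right power point.

x = 1687 px, y = 1232 px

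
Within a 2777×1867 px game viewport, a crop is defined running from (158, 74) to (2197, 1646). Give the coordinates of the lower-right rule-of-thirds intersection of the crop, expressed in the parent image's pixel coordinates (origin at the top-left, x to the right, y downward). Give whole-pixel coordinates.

x = 1517 px, y = 1122 px

Crop width = 2197 − 158 = 2039 px; one third is 679.67 px.
Crop height = 1646 − 74 = 1572 px; one third is 524.00 px.
The lower-right point is two-thirds across and two-thirds down within the crop:
x = 158 + 2 × 679.67 ≈ 1517; y = 74 + 2 × 524.00 ≈ 1122.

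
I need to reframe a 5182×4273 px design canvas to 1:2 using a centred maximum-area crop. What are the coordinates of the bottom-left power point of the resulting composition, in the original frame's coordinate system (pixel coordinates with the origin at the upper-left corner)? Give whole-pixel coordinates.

(2235, 2849)

5182/4273 > 1/2, so the 1:2 crop keeps the full height 4273 and trims width to 4273 × 1/2 = 2136.50 px.
Left offset = (5182 − 2136.50)/2 = 1522.75 px; top offset = 0.
Bottom-left is one-third across and two-thirds down within the crop:
x = 1522.75 + 1 × 2136.50/3 ≈ 2235; y = 0.00 + 2 × 4273.00/3 ≈ 2849.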